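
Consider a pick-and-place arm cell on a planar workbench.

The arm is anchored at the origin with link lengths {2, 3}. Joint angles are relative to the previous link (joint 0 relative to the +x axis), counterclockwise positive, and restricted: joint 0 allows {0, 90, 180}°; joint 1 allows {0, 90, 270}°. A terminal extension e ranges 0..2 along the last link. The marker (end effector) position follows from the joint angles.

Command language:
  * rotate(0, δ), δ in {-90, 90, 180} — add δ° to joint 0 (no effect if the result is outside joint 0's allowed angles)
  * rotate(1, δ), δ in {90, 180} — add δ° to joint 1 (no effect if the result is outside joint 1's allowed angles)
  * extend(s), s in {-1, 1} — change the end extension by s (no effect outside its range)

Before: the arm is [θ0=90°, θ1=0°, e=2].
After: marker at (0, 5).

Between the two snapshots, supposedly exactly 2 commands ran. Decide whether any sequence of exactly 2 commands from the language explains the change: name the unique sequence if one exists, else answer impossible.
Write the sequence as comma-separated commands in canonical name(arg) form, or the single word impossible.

extend(-1), extend(-1)

t0: [θ0=90°, θ1=0°, e=2]
t=1 extend(-1) ⇒ [θ0=90°, θ1=0°, e=1]
t=2 extend(-1) ⇒ [θ0=90°, θ1=0°, e=0]
uniquely the one of 49 2-step routes that fits.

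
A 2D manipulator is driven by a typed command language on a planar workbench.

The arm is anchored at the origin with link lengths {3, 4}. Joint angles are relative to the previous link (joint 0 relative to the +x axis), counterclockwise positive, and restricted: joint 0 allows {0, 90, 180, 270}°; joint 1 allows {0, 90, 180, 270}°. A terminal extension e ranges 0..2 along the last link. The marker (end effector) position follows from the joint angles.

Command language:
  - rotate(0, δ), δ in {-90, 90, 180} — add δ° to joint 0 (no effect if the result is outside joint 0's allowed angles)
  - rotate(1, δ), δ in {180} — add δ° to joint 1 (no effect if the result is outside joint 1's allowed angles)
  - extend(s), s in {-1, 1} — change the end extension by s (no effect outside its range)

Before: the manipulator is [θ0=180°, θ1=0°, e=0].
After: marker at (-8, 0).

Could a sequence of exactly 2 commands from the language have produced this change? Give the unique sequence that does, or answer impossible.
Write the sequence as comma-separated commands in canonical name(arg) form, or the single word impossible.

extend(-1), extend(1)

key: order matters: swapping extend(-1) and extend(1) lands elsewhere
from: [θ0=180°, θ1=0°, e=0]
[1] after extend(-1): [θ0=180°, θ1=0°, e=0]
[2] after extend(1): [θ0=180°, θ1=0°, e=1]
all 36 alternatives checked — unique.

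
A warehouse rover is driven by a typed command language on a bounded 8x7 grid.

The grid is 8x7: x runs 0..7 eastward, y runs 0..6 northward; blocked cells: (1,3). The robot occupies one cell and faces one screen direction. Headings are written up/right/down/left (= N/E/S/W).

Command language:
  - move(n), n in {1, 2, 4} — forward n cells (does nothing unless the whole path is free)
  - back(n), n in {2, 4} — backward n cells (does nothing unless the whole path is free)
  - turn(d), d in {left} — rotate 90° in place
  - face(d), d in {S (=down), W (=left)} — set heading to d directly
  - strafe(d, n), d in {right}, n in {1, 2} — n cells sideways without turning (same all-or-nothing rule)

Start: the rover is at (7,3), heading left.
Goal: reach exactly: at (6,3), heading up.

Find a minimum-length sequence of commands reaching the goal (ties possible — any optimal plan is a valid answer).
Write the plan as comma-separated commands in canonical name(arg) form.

t0: at (7,3), heading left
t=1 move(1) ⇒ at (6,3), heading left
t=2 face(S) ⇒ at (6,3), heading down
t=3 turn(left) ⇒ at (6,3), heading right
t=4 turn(left) ⇒ at (6,3), heading up
nothing shorter than 4 reaches the goal.

move(1), face(S), turn(left), turn(left)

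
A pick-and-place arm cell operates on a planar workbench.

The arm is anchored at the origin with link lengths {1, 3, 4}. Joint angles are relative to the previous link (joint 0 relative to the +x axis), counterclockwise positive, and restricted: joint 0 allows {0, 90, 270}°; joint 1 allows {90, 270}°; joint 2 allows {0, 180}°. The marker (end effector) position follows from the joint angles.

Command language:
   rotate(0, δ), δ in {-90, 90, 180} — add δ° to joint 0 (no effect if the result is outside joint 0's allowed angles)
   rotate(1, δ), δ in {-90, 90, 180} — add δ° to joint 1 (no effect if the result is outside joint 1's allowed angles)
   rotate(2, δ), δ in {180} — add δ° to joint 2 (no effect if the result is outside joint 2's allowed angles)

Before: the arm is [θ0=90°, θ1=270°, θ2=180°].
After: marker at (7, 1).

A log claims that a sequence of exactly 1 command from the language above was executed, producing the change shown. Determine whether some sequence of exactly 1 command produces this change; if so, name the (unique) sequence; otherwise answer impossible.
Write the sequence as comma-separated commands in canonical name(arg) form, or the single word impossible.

rotate(2, 180)

t0: [θ0=90°, θ1=270°, θ2=180°]
step 1 (rotate(2, 180)): [θ0=90°, θ1=270°, θ2=0°]
all 7 alternatives checked — unique.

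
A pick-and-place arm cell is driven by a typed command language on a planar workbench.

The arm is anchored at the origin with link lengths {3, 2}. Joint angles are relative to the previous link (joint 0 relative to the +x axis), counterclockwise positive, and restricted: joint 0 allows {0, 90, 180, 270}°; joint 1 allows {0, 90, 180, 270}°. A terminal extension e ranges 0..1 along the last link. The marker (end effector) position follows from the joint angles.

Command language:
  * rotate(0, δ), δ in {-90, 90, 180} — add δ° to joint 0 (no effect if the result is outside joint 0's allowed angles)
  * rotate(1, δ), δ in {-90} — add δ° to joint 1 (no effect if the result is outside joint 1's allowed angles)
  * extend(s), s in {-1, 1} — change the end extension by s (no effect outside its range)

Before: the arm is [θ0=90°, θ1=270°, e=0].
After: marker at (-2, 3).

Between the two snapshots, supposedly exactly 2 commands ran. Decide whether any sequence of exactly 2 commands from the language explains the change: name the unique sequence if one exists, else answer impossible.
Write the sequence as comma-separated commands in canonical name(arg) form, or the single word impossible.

from: [θ0=90°, θ1=270°, e=0]
[1] after rotate(1, -90): [θ0=90°, θ1=180°, e=0]
[2] after rotate(1, -90): [θ0=90°, θ1=90°, e=0]
all 36 alternatives checked — unique.

rotate(1, -90), rotate(1, -90)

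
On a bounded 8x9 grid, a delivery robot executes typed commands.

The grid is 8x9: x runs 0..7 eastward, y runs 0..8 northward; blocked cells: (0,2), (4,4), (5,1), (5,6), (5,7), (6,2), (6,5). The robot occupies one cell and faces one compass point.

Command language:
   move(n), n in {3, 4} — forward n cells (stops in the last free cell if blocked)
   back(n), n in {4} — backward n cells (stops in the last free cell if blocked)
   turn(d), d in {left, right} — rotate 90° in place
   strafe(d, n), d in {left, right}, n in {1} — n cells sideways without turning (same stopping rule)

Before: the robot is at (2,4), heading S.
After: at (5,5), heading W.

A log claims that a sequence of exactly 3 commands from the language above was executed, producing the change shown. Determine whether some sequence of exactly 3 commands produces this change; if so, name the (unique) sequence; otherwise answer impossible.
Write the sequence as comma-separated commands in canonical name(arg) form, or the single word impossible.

turn(right), strafe(right, 1), back(4)

key: order matters: swapping turn(right) and back(4) lands elsewhere
t0: at (2,4), heading S
step 1 (turn(right)): at (2,4), heading W
step 2 (strafe(right, 1)): at (2,5), heading W
step 3 (back(4)): at (5,5), heading W
no rival 3-sequence matches.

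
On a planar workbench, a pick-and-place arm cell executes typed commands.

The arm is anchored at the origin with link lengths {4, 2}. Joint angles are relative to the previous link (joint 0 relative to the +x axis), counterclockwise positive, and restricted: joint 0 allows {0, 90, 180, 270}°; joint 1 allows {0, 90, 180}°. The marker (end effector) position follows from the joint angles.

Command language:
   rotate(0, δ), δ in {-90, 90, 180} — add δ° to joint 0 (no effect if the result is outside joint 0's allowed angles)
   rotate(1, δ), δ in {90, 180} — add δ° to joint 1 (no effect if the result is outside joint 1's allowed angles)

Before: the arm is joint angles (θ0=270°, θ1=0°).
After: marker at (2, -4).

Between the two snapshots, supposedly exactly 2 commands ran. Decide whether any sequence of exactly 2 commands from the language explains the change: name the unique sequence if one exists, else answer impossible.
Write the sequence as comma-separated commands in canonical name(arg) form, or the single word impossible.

rotate(1, 90), rotate(1, 180)

key: order matters: swapping rotate(1, 90) and rotate(1, 180) lands elsewhere
from: joint angles (θ0=270°, θ1=0°)
1. rotate(1, 90) → joint angles (θ0=270°, θ1=90°)
2. rotate(1, 180) → joint angles (θ0=270°, θ1=90°)
no rival 2-sequence matches.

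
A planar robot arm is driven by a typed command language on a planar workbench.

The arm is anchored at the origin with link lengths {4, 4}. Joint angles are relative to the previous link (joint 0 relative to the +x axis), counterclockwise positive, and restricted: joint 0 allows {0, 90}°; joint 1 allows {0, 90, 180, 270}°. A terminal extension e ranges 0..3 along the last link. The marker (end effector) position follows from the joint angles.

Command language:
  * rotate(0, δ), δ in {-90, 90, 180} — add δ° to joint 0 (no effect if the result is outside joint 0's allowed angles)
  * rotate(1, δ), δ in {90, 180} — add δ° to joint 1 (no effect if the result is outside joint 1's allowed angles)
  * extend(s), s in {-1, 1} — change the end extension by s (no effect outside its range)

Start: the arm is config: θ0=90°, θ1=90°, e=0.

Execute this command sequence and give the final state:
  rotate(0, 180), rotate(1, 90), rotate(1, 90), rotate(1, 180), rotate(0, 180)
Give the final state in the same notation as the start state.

config: θ0=90°, θ1=90°, e=0

initial: config: θ0=90°, θ1=90°, e=0
step 1 (rotate(0, 180)): config: θ0=90°, θ1=90°, e=0
step 2 (rotate(1, 90)): config: θ0=90°, θ1=180°, e=0
step 3 (rotate(1, 90)): config: θ0=90°, θ1=270°, e=0
step 4 (rotate(1, 180)): config: θ0=90°, θ1=90°, e=0
step 5 (rotate(0, 180)): config: θ0=90°, θ1=90°, e=0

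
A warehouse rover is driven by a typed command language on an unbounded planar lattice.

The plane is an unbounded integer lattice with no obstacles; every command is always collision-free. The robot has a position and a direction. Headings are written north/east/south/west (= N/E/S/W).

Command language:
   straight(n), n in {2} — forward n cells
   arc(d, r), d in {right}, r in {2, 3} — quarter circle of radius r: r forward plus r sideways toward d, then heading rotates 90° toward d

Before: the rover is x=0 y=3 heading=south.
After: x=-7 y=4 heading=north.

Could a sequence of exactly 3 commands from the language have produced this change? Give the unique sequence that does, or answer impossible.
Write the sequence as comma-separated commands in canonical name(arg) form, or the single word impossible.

arc(right, 2), straight(2), arc(right, 3)

key: cell and facing (now N) both changed — the 3 commands mix motion and turning
from: x=0 y=3 heading=south
[1] after arc(right, 2): x=-2 y=1 heading=west
[2] after straight(2): x=-4 y=1 heading=west
[3] after arc(right, 3): x=-7 y=4 heading=north
no rival 3-sequence matches.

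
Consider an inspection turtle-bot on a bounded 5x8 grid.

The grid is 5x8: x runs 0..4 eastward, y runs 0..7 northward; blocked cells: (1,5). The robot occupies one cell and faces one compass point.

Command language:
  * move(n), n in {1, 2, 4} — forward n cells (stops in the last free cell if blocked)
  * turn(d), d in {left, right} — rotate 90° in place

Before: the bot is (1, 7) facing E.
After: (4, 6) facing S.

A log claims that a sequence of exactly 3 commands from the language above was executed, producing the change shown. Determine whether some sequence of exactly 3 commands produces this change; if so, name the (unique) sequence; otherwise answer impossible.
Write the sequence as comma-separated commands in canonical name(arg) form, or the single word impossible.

move(4), turn(right), move(1)

key: cell and facing (now S) both changed — the 3 commands mix motion and turning
from: (1, 7) facing E
1. move(4) → (4, 7) facing E
2. turn(right) → (4, 7) facing S
3. move(1) → (4, 6) facing S
no other 3-command option fits: unique.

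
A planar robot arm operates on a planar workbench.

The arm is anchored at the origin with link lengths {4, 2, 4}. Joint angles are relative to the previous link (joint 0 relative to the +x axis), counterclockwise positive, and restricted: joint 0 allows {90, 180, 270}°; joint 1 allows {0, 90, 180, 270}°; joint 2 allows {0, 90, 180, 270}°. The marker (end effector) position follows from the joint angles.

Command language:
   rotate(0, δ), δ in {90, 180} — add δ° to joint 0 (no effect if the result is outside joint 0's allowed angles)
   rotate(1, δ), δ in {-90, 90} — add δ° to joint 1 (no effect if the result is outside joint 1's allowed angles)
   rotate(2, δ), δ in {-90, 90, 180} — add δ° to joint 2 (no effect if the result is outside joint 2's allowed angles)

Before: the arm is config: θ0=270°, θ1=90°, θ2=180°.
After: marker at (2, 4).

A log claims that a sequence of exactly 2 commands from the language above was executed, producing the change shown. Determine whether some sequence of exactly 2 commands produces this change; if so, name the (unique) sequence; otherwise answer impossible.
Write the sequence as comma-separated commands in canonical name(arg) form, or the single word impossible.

rotate(0, 90), rotate(0, 180)

key: order matters: swapping rotate(0, 90) and rotate(0, 180) lands elsewhere
t0: config: θ0=270°, θ1=90°, θ2=180°
1. rotate(0, 90) → config: θ0=270°, θ1=90°, θ2=180°
2. rotate(0, 180) → config: θ0=90°, θ1=90°, θ2=180°
no other 2-command option fits: unique.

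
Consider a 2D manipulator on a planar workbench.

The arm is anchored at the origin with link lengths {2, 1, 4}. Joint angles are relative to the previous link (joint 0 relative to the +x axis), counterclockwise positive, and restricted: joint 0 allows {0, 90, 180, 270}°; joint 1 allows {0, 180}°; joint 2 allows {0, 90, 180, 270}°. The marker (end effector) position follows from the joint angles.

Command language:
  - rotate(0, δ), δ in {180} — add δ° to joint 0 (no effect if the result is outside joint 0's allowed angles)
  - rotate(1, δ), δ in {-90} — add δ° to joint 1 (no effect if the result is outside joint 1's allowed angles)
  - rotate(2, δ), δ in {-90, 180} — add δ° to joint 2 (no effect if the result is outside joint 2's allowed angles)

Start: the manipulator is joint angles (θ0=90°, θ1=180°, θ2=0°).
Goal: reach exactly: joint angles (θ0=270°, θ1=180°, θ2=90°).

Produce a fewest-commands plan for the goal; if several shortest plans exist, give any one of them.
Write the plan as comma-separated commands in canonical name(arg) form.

start: joint angles (θ0=90°, θ1=180°, θ2=0°)
1. rotate(2, -90) → joint angles (θ0=90°, θ1=180°, θ2=270°)
2. rotate(2, 180) → joint angles (θ0=90°, θ1=180°, θ2=90°)
3. rotate(0, 180) → joint angles (θ0=270°, θ1=180°, θ2=90°)
shorter routes all fall short; 3 is best.

rotate(2, -90), rotate(2, 180), rotate(0, 180)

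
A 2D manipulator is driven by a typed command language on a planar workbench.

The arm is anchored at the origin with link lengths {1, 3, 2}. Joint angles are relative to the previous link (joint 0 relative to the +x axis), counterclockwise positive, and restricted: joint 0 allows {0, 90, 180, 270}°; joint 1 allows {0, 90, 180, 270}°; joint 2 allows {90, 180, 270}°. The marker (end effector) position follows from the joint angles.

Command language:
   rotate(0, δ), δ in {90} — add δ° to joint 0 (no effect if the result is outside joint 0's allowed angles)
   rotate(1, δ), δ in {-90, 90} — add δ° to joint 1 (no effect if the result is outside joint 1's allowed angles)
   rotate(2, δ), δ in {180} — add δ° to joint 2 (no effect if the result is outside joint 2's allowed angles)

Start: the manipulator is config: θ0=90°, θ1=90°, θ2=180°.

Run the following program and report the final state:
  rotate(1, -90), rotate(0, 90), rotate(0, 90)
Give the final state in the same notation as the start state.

config: θ0=270°, θ1=0°, θ2=180°

initial: config: θ0=90°, θ1=90°, θ2=180°
[1] after rotate(1, -90): config: θ0=90°, θ1=0°, θ2=180°
[2] after rotate(0, 90): config: θ0=180°, θ1=0°, θ2=180°
[3] after rotate(0, 90): config: θ0=270°, θ1=0°, θ2=180°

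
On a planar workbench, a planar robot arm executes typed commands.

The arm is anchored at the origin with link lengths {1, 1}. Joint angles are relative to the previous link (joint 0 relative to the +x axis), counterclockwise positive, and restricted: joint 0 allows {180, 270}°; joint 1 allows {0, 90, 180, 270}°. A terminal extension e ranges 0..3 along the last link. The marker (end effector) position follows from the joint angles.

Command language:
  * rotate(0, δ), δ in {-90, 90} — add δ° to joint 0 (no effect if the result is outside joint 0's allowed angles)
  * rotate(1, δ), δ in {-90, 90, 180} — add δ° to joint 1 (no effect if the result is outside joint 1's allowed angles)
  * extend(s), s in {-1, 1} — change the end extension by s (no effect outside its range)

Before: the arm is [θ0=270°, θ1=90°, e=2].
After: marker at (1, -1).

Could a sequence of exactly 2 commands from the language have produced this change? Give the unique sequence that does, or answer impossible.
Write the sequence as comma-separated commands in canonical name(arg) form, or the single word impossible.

extend(-1), extend(-1)

start: [θ0=270°, θ1=90°, e=2]
step 1 (extend(-1)): [θ0=270°, θ1=90°, e=1]
step 2 (extend(-1)): [θ0=270°, θ1=90°, e=0]
all 49 alternatives checked — unique.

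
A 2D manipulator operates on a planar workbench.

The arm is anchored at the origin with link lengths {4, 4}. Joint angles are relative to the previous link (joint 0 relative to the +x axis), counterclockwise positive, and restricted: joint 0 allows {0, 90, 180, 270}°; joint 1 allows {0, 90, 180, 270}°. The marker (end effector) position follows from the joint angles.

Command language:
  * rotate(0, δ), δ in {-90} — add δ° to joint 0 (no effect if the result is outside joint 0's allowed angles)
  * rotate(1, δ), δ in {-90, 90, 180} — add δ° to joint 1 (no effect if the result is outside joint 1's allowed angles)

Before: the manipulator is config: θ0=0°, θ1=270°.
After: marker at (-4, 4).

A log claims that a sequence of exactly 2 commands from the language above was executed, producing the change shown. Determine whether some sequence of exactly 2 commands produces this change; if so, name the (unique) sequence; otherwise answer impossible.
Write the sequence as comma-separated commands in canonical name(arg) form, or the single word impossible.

start: config: θ0=0°, θ1=270°
t=1 rotate(0, -90) ⇒ config: θ0=270°, θ1=270°
t=2 rotate(0, -90) ⇒ config: θ0=180°, θ1=270°
all 16 alternatives checked — unique.

rotate(0, -90), rotate(0, -90)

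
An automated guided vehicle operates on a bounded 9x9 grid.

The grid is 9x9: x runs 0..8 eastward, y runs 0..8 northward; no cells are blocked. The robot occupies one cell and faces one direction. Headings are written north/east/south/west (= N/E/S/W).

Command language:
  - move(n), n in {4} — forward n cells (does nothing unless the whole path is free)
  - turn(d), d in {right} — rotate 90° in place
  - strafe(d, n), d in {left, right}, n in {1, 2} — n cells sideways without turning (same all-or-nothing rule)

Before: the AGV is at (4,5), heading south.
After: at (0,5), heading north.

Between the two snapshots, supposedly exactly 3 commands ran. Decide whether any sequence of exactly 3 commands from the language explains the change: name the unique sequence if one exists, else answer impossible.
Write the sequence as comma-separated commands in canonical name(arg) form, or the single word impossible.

key: position moved to (0,5) AND the heading swung to N — translation plus rotation needed
initial: at (4,5), heading south
1. turn(right) → at (4,5), heading west
2. move(4) → at (0,5), heading west
3. turn(right) → at (0,5), heading north
no rival 3-sequence matches.

turn(right), move(4), turn(right)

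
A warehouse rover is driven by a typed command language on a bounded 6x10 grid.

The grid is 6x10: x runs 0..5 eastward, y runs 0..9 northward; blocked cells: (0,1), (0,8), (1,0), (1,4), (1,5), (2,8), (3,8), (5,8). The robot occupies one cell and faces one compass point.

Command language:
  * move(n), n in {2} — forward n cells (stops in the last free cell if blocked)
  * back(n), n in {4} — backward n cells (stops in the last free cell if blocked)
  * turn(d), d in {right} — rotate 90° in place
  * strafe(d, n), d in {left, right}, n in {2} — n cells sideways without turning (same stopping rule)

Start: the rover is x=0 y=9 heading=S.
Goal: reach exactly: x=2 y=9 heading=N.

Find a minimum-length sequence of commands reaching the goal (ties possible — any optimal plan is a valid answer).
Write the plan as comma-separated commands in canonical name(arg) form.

start: x=0 y=9 heading=S
step 1 (strafe(left, 2)): x=2 y=9 heading=S
step 2 (turn(right)): x=2 y=9 heading=W
step 3 (turn(right)): x=2 y=9 heading=N
shorter routes all fall short; 3 is best.

strafe(left, 2), turn(right), turn(right)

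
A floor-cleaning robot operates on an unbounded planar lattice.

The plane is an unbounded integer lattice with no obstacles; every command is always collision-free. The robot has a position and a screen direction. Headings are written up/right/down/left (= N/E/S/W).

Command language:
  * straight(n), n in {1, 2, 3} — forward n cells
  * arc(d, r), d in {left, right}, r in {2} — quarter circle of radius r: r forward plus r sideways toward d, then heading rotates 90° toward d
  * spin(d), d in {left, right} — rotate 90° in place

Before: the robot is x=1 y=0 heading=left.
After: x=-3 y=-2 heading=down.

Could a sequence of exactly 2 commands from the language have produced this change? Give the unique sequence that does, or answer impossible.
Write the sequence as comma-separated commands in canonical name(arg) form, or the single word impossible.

key: running arc(left, 2) before straight(2) would end elsewhere — order is forced
initial: x=1 y=0 heading=left
[1] after straight(2): x=-1 y=0 heading=left
[2] after arc(left, 2): x=-3 y=-2 heading=down
all 49 alternatives checked — unique.

straight(2), arc(left, 2)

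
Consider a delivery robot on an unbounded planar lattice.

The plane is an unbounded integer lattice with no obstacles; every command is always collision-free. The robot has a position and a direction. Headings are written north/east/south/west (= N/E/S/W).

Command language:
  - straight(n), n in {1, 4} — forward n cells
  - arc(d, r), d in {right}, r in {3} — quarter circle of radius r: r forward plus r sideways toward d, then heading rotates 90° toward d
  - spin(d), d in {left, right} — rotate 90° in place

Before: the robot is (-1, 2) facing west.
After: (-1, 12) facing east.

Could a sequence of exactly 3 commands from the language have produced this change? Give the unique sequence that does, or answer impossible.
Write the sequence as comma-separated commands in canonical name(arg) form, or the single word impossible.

key: position moved to (-1,12) AND the heading swung to E — translation plus rotation needed
initial: (-1, 2) facing west
[1] after arc(right, 3): (-4, 5) facing north
[2] after straight(4): (-4, 9) facing north
[3] after arc(right, 3): (-1, 12) facing east
no rival 3-sequence matches.

arc(right, 3), straight(4), arc(right, 3)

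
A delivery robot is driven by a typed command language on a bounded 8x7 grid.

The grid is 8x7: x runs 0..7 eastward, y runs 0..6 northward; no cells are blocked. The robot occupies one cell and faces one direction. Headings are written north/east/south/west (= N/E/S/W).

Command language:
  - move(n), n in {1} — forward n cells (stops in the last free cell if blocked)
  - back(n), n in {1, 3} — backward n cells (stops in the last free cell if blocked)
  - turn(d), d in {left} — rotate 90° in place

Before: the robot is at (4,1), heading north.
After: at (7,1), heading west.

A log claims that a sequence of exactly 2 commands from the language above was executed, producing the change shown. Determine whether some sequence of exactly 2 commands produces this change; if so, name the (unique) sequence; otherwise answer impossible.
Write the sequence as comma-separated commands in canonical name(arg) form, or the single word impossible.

key: running back(3) before turn(left) would end elsewhere — order is forced
begin: at (4,1), heading north
step 1 (turn(left)): at (4,1), heading west
step 2 (back(3)): at (7,1), heading west
no other 2-command option fits: unique.

turn(left), back(3)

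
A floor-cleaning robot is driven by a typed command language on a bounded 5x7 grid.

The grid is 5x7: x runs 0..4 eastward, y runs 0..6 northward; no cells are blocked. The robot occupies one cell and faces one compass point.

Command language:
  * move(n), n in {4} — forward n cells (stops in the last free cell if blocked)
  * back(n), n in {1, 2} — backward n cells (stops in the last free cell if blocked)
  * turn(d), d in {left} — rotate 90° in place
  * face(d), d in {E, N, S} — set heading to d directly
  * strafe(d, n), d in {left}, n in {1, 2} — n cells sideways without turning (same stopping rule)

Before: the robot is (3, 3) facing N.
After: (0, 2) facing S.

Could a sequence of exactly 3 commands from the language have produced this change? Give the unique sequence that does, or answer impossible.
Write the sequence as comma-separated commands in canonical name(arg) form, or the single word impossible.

impossible

all 729 sequences checked — none match.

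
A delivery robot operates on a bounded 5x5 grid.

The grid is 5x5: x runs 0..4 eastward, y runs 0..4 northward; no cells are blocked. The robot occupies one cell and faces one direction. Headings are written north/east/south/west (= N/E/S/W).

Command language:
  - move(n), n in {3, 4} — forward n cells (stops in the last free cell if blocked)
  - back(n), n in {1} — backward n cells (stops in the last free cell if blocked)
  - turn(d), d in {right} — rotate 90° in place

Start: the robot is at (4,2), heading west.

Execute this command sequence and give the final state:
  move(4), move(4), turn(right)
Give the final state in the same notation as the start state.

at (0,2), heading north

begin: at (4,2), heading west
t=1 move(4) ⇒ at (0,2), heading west
t=2 move(4) ⇒ at (0,2), heading west
t=3 turn(right) ⇒ at (0,2), heading north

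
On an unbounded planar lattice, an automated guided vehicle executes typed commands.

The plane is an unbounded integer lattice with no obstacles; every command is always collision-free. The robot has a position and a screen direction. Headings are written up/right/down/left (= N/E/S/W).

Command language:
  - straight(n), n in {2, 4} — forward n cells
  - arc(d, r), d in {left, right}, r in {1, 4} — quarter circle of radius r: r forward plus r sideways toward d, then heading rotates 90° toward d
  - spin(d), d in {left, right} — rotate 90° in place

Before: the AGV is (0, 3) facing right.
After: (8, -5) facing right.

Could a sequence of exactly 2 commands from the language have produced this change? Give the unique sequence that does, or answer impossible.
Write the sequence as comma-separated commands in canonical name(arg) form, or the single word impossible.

arc(right, 4), arc(left, 4)

key: still facing E at the end — net rotation zero over 2 steps
t0: (0, 3) facing right
1. arc(right, 4) → (4, -1) facing down
2. arc(left, 4) → (8, -5) facing right
all 64 alternatives checked — unique.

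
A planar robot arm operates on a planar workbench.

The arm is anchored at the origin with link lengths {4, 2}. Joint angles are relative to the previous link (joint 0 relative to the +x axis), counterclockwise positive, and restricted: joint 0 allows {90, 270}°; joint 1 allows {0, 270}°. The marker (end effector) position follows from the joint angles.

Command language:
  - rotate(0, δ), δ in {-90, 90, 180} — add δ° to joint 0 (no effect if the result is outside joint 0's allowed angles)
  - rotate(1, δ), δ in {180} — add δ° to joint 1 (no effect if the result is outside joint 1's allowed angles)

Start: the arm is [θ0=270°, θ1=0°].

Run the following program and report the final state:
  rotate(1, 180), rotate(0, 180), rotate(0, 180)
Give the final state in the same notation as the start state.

[θ0=270°, θ1=0°]

from: [θ0=270°, θ1=0°]
1. rotate(1, 180) → [θ0=270°, θ1=0°]
2. rotate(0, 180) → [θ0=90°, θ1=0°]
3. rotate(0, 180) → [θ0=270°, θ1=0°]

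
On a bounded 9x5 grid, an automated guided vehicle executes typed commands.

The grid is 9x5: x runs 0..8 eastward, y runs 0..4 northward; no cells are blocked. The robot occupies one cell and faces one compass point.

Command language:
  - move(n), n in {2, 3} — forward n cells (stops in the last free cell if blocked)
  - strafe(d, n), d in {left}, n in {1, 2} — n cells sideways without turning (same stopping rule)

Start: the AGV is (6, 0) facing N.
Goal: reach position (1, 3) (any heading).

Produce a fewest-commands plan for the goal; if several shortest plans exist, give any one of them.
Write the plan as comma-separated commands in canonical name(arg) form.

strafe(left, 1), move(3), strafe(left, 2), strafe(left, 2)

t0: (6, 0) facing N
[1] after strafe(left, 1): (5, 0) facing N
[2] after move(3): (5, 3) facing N
[3] after strafe(left, 2): (3, 3) facing N
[4] after strafe(left, 2): (1, 3) facing N
minimal: 4 command(s), checked below 4.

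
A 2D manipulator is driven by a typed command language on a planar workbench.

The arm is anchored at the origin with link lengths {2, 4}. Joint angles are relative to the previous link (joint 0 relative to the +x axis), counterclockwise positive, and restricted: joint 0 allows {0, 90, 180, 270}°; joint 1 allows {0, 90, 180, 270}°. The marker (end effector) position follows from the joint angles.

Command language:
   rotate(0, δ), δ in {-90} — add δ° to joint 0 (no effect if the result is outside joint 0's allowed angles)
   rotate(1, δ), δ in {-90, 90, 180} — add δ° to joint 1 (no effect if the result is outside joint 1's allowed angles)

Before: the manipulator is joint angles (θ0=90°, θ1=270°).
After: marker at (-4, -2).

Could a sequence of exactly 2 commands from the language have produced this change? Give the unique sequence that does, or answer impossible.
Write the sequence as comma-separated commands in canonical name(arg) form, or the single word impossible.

rotate(0, -90), rotate(0, -90)

initial: joint angles (θ0=90°, θ1=270°)
step 1 (rotate(0, -90)): joint angles (θ0=0°, θ1=270°)
step 2 (rotate(0, -90)): joint angles (θ0=270°, θ1=270°)
no other 2-command option fits: unique.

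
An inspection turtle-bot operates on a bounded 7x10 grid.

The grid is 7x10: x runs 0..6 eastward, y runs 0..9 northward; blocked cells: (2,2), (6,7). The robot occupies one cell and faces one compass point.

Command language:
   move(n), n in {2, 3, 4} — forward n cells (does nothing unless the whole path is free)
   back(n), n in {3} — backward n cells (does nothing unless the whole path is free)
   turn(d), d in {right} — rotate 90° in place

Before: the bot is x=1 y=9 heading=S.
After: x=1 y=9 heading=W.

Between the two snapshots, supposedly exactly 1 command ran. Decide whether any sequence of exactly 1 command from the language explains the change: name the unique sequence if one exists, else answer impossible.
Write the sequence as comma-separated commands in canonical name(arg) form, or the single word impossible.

key: (1,9) unchanged — the single command moves nothing
t0: x=1 y=9 heading=S
1. turn(right) → x=1 y=9 heading=W
no rival 1-sequence matches.

turn(right)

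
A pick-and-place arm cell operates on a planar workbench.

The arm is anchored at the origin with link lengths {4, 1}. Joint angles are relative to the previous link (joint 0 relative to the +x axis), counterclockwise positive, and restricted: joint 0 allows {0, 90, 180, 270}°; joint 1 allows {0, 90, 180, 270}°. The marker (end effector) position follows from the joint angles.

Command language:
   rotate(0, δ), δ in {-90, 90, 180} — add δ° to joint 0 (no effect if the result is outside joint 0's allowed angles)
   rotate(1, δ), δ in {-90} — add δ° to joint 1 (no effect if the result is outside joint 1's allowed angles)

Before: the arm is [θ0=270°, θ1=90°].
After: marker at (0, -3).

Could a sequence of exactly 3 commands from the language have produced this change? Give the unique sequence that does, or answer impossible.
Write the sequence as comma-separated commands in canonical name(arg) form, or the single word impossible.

rotate(1, -90), rotate(1, -90), rotate(1, -90)

initial: [θ0=270°, θ1=90°]
t=1 rotate(1, -90) ⇒ [θ0=270°, θ1=0°]
t=2 rotate(1, -90) ⇒ [θ0=270°, θ1=270°]
t=3 rotate(1, -90) ⇒ [θ0=270°, θ1=180°]
all 64 alternatives checked — unique.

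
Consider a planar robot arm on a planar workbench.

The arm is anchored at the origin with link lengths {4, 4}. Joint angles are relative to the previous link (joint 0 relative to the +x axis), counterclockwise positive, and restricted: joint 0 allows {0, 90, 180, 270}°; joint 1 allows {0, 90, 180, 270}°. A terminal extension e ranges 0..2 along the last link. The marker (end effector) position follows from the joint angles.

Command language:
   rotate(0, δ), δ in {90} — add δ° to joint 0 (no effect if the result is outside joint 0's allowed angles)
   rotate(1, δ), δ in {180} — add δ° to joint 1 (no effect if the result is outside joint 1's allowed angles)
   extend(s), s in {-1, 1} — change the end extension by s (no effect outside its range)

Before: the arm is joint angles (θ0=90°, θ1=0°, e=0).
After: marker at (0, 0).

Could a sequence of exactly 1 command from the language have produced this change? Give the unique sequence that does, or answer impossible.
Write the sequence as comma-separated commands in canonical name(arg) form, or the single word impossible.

rotate(1, 180)

initial: joint angles (θ0=90°, θ1=0°, e=0)
step 1 (rotate(1, 180)): joint angles (θ0=90°, θ1=180°, e=0)
no other 1-command option fits: unique.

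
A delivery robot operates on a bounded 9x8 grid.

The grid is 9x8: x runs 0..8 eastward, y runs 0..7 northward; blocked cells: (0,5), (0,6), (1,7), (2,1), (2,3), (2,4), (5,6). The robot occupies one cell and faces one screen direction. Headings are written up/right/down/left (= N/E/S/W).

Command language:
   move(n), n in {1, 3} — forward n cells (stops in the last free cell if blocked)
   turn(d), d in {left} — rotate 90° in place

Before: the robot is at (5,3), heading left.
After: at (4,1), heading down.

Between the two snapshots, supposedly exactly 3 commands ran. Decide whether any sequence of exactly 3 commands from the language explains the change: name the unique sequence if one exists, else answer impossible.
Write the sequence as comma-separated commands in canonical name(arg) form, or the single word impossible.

impossible

no 3-step route produces this change.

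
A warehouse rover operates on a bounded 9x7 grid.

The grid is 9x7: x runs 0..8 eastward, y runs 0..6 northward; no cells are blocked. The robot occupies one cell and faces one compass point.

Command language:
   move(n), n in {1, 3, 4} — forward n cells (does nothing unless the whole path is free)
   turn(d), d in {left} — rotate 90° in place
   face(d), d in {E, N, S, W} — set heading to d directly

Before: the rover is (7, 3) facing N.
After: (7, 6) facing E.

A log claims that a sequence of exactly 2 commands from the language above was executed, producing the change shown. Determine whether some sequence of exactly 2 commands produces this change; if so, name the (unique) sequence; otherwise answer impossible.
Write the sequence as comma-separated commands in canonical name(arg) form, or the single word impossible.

move(3), face(E)

key: position moved to (7,6) AND the heading swung to E — translation plus rotation needed
begin: (7, 3) facing N
1. move(3) → (7, 6) facing N
2. face(E) → (7, 6) facing E
no rival 2-sequence matches.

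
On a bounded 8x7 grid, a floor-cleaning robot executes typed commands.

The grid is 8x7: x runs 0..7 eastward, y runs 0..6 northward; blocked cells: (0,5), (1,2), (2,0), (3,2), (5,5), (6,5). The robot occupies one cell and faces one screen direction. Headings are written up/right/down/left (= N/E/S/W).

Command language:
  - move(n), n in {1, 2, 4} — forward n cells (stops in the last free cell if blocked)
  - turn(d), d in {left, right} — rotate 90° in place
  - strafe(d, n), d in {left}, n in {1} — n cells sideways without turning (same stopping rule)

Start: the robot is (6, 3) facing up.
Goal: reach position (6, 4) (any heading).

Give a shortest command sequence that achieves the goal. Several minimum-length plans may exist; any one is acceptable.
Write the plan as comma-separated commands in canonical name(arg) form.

t0: (6, 3) facing up
1. move(4) → (6, 4) facing up
minimal: 1 command(s), checked below 1.

move(4)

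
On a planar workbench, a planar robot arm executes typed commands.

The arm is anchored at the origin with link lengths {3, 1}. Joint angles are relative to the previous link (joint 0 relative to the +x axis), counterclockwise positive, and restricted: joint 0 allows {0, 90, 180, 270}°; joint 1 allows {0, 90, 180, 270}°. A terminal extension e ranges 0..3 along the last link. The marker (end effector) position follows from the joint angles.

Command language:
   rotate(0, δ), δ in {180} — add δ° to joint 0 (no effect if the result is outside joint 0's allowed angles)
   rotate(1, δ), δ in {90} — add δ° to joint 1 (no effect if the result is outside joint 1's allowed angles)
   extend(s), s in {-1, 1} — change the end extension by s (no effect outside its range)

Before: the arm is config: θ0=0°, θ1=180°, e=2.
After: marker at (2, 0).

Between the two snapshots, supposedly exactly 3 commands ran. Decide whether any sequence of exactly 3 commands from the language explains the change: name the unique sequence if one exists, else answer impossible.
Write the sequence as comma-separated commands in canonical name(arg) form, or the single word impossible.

start: config: θ0=0°, θ1=180°, e=2
1. extend(-1) → config: θ0=0°, θ1=180°, e=1
2. extend(-1) → config: θ0=0°, θ1=180°, e=0
3. extend(-1) → config: θ0=0°, θ1=180°, e=0
no other 3-command option fits: unique.

extend(-1), extend(-1), extend(-1)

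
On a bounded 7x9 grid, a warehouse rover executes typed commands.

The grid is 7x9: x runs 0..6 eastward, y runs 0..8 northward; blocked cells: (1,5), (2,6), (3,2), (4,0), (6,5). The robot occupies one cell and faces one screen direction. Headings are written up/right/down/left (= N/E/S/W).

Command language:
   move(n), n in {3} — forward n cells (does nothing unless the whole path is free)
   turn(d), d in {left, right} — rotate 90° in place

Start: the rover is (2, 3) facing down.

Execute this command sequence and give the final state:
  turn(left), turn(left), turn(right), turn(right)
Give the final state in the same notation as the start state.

begin: (2, 3) facing down
[1] after turn(left): (2, 3) facing right
[2] after turn(left): (2, 3) facing up
[3] after turn(right): (2, 3) facing right
[4] after turn(right): (2, 3) facing down

(2, 3) facing down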